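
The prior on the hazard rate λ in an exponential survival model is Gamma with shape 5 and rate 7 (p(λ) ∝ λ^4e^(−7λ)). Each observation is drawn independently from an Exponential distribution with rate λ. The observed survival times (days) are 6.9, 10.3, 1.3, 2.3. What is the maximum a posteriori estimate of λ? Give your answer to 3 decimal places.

The Exponential(rate=λ) likelihood is ∝ λ^n e^(−λΣtᵢ). Here n = 4 and Σtᵢ = 6.9 + 10.3 + 1.3 + 2.3 = 20.8.
Posterior ∝ λ^4e^(−7λ) · λ^4e^(−20.8λ) = λ^8e^(−27.8λ), i.e. Gamma(9, 27.8).
Mode = (a−1)/b = 8/27.8 ≈ 0.288.

λ̂_MAP = 0.288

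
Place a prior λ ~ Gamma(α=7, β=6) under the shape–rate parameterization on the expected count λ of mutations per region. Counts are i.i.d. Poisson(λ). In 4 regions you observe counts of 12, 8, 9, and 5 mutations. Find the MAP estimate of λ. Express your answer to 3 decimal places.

Σxᵢ = 12+8+9+5 = 34, with n = 4.
Posterior ∝ λ^6e^(−6λ) · λ^34e^(−4λ) = λ^40e^(−10λ), i.e. Gamma(shape=41, rate=10).
The mode of a Gamma(a, b) with a ≥ 1 (shape–rate) is (a−1)/b = 40/10 ≈ 4.000.

λ̂_MAP = 4.000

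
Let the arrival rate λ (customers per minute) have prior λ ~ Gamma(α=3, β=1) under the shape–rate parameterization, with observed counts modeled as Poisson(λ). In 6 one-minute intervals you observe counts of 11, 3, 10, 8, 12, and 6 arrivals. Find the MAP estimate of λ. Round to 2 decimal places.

λ̂_MAP = 7.43

Σxᵢ = 11+3+10+8+12+6 = 50, with n = 6.
Posterior ∝ λ^2e^(−1λ) · λ^50e^(−6λ) = λ^52e^(−7λ), i.e. Gamma(shape=53, rate=7).
The mode of a Gamma(a, b) with a ≥ 1 (shape–rate) is (a−1)/b = 52/7 ≈ 7.43.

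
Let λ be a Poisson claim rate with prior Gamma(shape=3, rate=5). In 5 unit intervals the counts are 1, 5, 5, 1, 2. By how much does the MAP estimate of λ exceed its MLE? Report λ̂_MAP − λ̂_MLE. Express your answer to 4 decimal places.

Σxᵢ = 14. Posterior is Gamma(17, 10); MAP = (17−1)/10 = 16/10 ≈ 1.60000.
MLE = x̄ = 14/5 ≈ 2.80000.
Difference = 16/10 − 14/5 = -6/5 ≈ -1.2000.

MAP − MLE = -1.2000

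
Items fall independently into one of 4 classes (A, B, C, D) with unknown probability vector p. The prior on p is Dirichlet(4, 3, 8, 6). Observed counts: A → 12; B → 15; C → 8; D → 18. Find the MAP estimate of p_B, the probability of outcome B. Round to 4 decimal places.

MAP estimate of p_B = 0.2429

The posterior is Dirichlet(αᵢ + nᵢ) = Dirichlet(16, 18, 16, 24).
For a Dirichlet(a₁,…,a_K) with all aᵢ > 1, the mode has j-th component (aⱼ − 1)/(Σaᵢ − K).
Here Σaᵢ = 74 and K = 4, so p_B = (18 − 1)/(74 − 4) = 17/70 ≈ 0.2429.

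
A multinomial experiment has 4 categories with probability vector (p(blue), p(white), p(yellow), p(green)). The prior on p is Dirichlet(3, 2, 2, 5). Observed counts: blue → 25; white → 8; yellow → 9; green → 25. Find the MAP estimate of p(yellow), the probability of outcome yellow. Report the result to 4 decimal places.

MAP estimate of p(yellow) = 0.1333

The posterior is Dirichlet(αᵢ + nᵢ) = Dirichlet(28, 10, 11, 30).
For a Dirichlet(a₁,…,a_K) with all aᵢ > 1, the mode has j-th component (aⱼ − 1)/(Σaᵢ − K).
Here Σaᵢ = 79 and K = 4, so p(yellow) = (11 − 1)/(79 − 4) = 10/75 ≈ 0.1333.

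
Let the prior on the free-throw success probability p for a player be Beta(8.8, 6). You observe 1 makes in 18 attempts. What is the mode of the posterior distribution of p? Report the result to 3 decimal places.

p̂_MAP = 0.286

Prior: Beta(8.8, 6).
Data: 1 success in 18 trials. The binomial likelihood contributes p(1−p)^17, so the posterior is Beta(8.8+1, 6+17) = Beta(9.8, 23).
For Beta(a, b) with a, b > 1 the mode is (a−1)/(a+b−2) = 8.8/30.8 ≈ 0.286.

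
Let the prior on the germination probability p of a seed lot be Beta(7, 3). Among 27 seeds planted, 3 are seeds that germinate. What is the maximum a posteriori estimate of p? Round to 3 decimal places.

Prior: Beta(7, 3).
Data: 3 successes in 27 trials. The binomial likelihood contributes p^3(1−p)^24, so the posterior is Beta(7+3, 3+24) = Beta(10, 27).
For Beta(a, b) with a, b > 1 the mode is (a−1)/(a+b−2) = 9/35 ≈ 0.257.

p̂_MAP = 0.257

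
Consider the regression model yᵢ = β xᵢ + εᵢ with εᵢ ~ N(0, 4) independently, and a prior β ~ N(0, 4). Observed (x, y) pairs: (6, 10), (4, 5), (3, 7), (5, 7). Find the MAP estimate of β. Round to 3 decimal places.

log p(β | y) = −Σ(yᵢ − βxᵢ)²/(2·4) − β²/(2·4) + const.
Setting the derivative to zero: Σxᵢ(yᵢ − βxᵢ)/4 − β/4 = 0, so β = Σxᵢyᵢ / (Σxᵢ² + σ²/τ²).
Σxᵢyᵢ = 6·10 + 4·5 + 3·7 + 5·7 = 136; Σxᵢ² = 86; σ²/τ² = 1.
β̂_MAP = 136 / (86 + 1) = 136/87 ≈ 1.563.

β̂_MAP = 1.563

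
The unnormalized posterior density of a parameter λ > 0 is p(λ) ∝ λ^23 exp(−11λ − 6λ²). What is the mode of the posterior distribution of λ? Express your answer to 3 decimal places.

ℓ'(λ) = 23/λ − 11 − 12λ. Setting this to zero and multiplying by λ: 12λ² + 11λ − 23 = 0.
λ = (−11 + √(11² + 4·12·23)) / (2·12) = (−11 + √1225) / 24 = (−11 + 35)/24 = 1.
ℓ''(λ) = −23/λ² − 12 < 0, confirming a maximum.

λ̂_MAP = 1.000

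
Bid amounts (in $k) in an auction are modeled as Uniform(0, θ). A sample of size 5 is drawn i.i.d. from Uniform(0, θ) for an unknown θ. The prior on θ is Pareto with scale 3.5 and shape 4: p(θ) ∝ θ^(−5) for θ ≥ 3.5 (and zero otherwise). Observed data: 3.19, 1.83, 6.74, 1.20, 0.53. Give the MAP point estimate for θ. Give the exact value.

The Uniform(0, θ) likelihood is θ^(−n) for θ ≥ max(xᵢ), zero otherwise. Here max(xᵢ) = 6.74.
Posterior ∝ θ^(−5) · θ^(−5) = θ^(−10) on θ ≥ max(3.5, 6.74) = 6.74.
This density is strictly decreasing in θ, so the posterior mode lies at the lower boundary of the support.

θ̂_MAP = 6.74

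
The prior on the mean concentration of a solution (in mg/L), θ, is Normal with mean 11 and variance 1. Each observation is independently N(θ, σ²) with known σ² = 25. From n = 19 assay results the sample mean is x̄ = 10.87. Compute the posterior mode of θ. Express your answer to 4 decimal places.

n = 19, x̄ = 10.87.
For a Normal prior and Normal likelihood with known variance, the posterior is Normal; its mode equals its mean, the precision-weighted average.
Prior precision 1/σ₀² = 1/1 = 1; data precision n/σ² = 19/25 = 0.76.
θ̂ = (1·11 + 0.76·10.87) / (1 + 0.76) = 19.2612/1.76 = 48153/4400 ≈ 10.9439.

θ̂_MAP = 10.9439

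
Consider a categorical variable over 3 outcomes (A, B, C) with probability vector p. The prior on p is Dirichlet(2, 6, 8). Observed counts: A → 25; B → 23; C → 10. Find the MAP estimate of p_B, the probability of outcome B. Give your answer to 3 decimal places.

MAP estimate of p_B = 0.394

The posterior is Dirichlet(αᵢ + nᵢ) = Dirichlet(27, 29, 18).
For a Dirichlet(a₁,…,a_K) with all aᵢ > 1, the mode has j-th component (aⱼ − 1)/(Σaᵢ − K).
Here Σaᵢ = 74 and K = 3, so p_B = (29 − 1)/(74 − 3) = 28/71 ≈ 0.394.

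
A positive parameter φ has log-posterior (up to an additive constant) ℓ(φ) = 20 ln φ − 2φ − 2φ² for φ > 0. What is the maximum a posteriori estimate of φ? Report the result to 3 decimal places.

φ̂_MAP = 2.000

ℓ'(φ) = 20/φ − 2 − 4φ. Setting this to zero and multiplying by φ: 4φ² + 2φ − 20 = 0.
φ = (−2 + √(2² + 4·4·20)) / (2·4) = (−2 + √324) / 8 = (−2 + 18)/8 = 2.
ℓ''(φ) = −20/φ² − 4 < 0, confirming a maximum.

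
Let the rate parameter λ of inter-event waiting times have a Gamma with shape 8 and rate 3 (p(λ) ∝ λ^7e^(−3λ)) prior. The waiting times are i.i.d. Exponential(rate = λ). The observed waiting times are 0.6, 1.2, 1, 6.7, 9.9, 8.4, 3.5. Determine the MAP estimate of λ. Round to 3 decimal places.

λ̂_MAP = 0.408

The Exponential(rate=λ) likelihood is ∝ λ^n e^(−λΣtᵢ). Here n = 7 and Σtᵢ = 0.6 + 1.2 + 1 + 6.7 + 9.9 + 8.4 + 3.5 = 31.3.
Posterior ∝ λ^7e^(−3λ) · λ^7e^(−31.3λ) = λ^14e^(−34.3λ), i.e. Gamma(15, 34.3).
Mode = (a−1)/b = 14/34.3 ≈ 0.408.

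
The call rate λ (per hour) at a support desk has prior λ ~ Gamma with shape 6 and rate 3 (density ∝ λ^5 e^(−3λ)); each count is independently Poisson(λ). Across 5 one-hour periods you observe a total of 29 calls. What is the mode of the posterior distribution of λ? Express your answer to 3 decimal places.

Σxᵢ = 29, n = 5.
Posterior ∝ λ^5e^(−3λ) · λ^29e^(−5λ) = λ^34e^(−8λ), i.e. Gamma(shape=35, rate=8).
The mode of a Gamma(a, b) with a ≥ 1 (shape–rate) is (a−1)/b = 34/8 ≈ 4.250.

λ̂_MAP = 4.250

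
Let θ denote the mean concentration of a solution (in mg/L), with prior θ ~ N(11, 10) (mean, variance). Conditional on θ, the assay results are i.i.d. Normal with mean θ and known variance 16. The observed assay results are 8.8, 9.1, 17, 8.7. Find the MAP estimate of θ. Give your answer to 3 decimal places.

θ̂_MAP = 10.929

n = 4; x̄ = (8.8 + 9.1 + 17 + 8.7)/4 = 43.6/4 = 10.9.
For a Normal prior and Normal likelihood with known variance, the posterior is Normal; its mode equals its mean, the precision-weighted average.
Prior precision 1/σ₀² = 1/10 = 0.1; data precision n/σ² = 4/16 = 0.25.
θ̂ = (0.1·11 + 0.25·10.9) / (0.1 + 0.25) = 3.825/0.35 = 153/14 ≈ 10.929.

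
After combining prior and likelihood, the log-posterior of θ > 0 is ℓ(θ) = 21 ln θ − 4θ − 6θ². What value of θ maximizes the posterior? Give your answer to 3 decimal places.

θ̂_MAP = 1.167

ℓ'(θ) = 21/θ − 4 − 12θ. Setting this to zero and multiplying by θ: 12θ² + 4θ − 21 = 0.
θ = (−4 + √(4² + 4·12·21)) / (2·12) = (−4 + √1024) / 24 = (−4 + 32)/24 = 7/6.
ℓ''(θ) = −21/θ² − 12 < 0, confirming a maximum.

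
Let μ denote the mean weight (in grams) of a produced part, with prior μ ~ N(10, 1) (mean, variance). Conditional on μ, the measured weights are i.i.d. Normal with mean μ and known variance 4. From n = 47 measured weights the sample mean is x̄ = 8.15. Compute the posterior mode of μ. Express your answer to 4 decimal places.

n = 47, x̄ = 8.15.
For a Normal prior and Normal likelihood with known variance, the posterior is Normal; its mode equals its mean, the precision-weighted average.
Prior precision 1/σ₀² = 1/1 = 1; data precision n/σ² = 47/4 = 11.75.
μ̂ = (1·10 + 11.75·8.15) / (1 + 11.75) = 105.7625/12.75 = 8461/1020 ≈ 8.2951.

μ̂_MAP = 8.2951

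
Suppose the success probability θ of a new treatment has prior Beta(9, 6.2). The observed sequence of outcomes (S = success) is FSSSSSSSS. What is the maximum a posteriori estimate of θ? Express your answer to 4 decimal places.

θ̂_MAP = 0.7207

Prior: Beta(9, 6.2).
Data: 8 successes in 9 trials (from the sequence). The binomial likelihood contributes θ^8(1−θ)^1, so the posterior is Beta(9+8, 6.2+1) = Beta(17, 7.2).
For Beta(a, b) with a, b > 1 the mode is (a−1)/(a+b−2) = 16/22.2 ≈ 0.7207.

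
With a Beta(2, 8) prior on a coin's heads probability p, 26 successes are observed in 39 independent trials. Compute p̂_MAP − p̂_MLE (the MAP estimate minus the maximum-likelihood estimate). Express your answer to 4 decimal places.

Posterior is Beta(28, 21); MAP = (28−1)/(49−2) = 27/47 ≈ 0.57447.
MLE ignores the prior: p̂_MLE = k/n = 26/39 ≈ 0.66667.
Difference = 27/47 − 26/39 = -13/141 ≈ -0.0922.

MAP − MLE = -0.0922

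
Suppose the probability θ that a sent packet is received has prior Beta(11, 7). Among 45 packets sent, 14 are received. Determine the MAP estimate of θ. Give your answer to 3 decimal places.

Prior: Beta(11, 7).
Data: 14 successes in 45 trials. The binomial likelihood contributes θ^14(1−θ)^31, so the posterior is Beta(11+14, 7+31) = Beta(25, 38).
For Beta(a, b) with a, b > 1 the mode is (a−1)/(a+b−2) = 24/61 ≈ 0.393.

θ̂_MAP = 0.393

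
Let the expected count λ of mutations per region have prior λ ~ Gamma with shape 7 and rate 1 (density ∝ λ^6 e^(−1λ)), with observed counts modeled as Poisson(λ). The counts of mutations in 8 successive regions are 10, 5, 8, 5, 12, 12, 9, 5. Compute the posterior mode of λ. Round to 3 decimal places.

λ̂_MAP = 8.000

Σxᵢ = 10+5+8+5+12+12+9+5 = 66, with n = 8.
Posterior ∝ λ^6e^(−1λ) · λ^66e^(−8λ) = λ^72e^(−9λ), i.e. Gamma(shape=73, rate=9).
The mode of a Gamma(a, b) with a ≥ 1 (shape–rate) is (a−1)/b = 72/9 ≈ 8.000.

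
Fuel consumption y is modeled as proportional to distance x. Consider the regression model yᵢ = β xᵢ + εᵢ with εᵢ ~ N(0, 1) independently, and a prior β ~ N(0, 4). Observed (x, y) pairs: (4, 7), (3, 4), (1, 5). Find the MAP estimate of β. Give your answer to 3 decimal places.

log p(β | y) = −Σ(yᵢ − βxᵢ)²/(2·1) − β²/(2·4) + const.
Setting the derivative to zero: Σxᵢ(yᵢ − βxᵢ)/1 − β/4 = 0, so β = Σxᵢyᵢ / (Σxᵢ² + σ²/τ²).
Σxᵢyᵢ = 4·7 + 3·4 + 1·5 = 45; Σxᵢ² = 26; σ²/τ² = 0.25.
β̂_MAP = 45 / (26 + 0.25) = 45/26.25 ≈ 1.714.

β̂_MAP = 1.714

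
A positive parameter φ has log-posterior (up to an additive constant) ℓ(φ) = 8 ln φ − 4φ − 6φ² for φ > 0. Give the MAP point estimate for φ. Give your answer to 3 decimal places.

φ̂_MAP = 0.667

ℓ'(φ) = 8/φ − 4 − 12φ. Setting this to zero and multiplying by φ: 12φ² + 4φ − 8 = 0.
φ = (−4 + √(4² + 4·12·8)) / (2·12) = (−4 + √400) / 24 = (−4 + 20)/24 = 2/3.
ℓ''(φ) = −8/φ² − 12 < 0, confirming a maximum.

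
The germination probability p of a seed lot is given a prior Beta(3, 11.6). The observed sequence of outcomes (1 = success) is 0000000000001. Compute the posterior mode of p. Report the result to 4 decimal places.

Prior: Beta(3, 11.6).
Data: 1 success in 13 trials (from the sequence). The binomial likelihood contributes p(1−p)^12, so the posterior is Beta(3+1, 11.6+12) = Beta(4, 23.6).
For Beta(a, b) with a, b > 1 the mode is (a−1)/(a+b−2) = 3/25.6 ≈ 0.1172.

p̂_MAP = 0.1172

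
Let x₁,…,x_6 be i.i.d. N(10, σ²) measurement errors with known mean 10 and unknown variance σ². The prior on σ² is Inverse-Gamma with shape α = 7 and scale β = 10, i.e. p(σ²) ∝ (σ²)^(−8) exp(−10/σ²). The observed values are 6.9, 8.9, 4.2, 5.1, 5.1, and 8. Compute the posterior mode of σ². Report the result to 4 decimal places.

σ̂²_MAP = 5.2945

Sum of squared deviations about the known mean: SS = (6.9−10)² + (8.9−10)² + (4.2−10)² + (5.1−10)² + (5.1−10)² + (8−10)² = 96.48.
The Normal likelihood contributes (σ²)^(−n/2) exp(−SS/(2σ²)), so the posterior is Inverse-Gamma(α + n/2, β + SS/2) = Inverse-Gamma(10, 58.24).
The mode of Inverse-Gamma(a, b) is b/(a+1) = 58.24/11 ≈ 5.2945.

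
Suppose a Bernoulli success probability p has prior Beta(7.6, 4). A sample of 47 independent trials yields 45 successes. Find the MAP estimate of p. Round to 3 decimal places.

Prior: Beta(7.6, 4).
Data: 45 successes in 47 trials. The binomial likelihood contributes p^45(1−p)^2, so the posterior is Beta(7.6+45, 4+2) = Beta(52.6, 6).
For Beta(a, b) with a, b > 1 the mode is (a−1)/(a+b−2) = 51.6/56.6 ≈ 0.912.

p̂_MAP = 0.912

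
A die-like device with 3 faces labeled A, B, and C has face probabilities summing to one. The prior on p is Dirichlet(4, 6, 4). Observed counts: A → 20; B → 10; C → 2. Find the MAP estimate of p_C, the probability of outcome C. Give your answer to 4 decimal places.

The posterior is Dirichlet(αᵢ + nᵢ) = Dirichlet(24, 16, 6).
For a Dirichlet(a₁,…,a_K) with all aᵢ > 1, the mode has j-th component (aⱼ − 1)/(Σaᵢ − K).
Here Σaᵢ = 46 and K = 3, so p_C = (6 − 1)/(46 − 3) = 5/43 ≈ 0.1163.

MAP estimate of p_C = 0.1163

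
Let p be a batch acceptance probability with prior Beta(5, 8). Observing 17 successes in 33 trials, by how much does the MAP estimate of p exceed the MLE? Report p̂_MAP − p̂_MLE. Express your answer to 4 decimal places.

MAP − MLE = -0.0379

Posterior is Beta(22, 24); MAP = (22−1)/(46−2) = 21/44 ≈ 0.47727.
MLE ignores the prior: p̂_MLE = k/n = 17/33 ≈ 0.51515.
Difference = 21/44 − 17/33 = -5/132 ≈ -0.0379.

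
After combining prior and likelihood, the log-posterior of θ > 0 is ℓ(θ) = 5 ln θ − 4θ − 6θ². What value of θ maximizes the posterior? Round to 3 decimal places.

ℓ'(θ) = 5/θ − 4 − 12θ. Setting this to zero and multiplying by θ: 12θ² + 4θ − 5 = 0.
θ = (−4 + √(4² + 4·12·5)) / (2·12) = (−4 + √256) / 24 = (−4 + 16)/24 = 1/2.
ℓ''(θ) = −5/θ² − 12 < 0, confirming a maximum.

θ̂_MAP = 0.500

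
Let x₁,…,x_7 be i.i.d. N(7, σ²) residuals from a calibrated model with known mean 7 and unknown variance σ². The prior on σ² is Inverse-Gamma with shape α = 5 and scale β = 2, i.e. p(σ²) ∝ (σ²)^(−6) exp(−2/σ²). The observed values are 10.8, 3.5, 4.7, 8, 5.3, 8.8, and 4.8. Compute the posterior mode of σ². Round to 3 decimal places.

σ̂²_MAP = 2.524

Sum of squared deviations about the known mean: SS = (10.8−7)² + (3.5−7)² + (4.7−7)² + (8−7)² + (5.3−7)² + (8.8−7)² + (4.8−7)² = 43.95.
The Normal likelihood contributes (σ²)^(−n/2) exp(−SS/(2σ²)), so the posterior is Inverse-Gamma(α + n/2, β + SS/2) = Inverse-Gamma(8.5, 23.975).
The mode of Inverse-Gamma(a, b) is b/(a+1) = 23.975/9.5 ≈ 2.524.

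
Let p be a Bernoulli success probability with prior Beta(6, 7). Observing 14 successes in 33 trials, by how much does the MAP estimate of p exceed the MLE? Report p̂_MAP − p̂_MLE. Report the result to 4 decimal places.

MAP − MLE = 0.0076

Posterior is Beta(20, 26); MAP = (20−1)/(46−2) = 19/44 ≈ 0.43182.
MLE ignores the prior: p̂_MLE = k/n = 14/33 ≈ 0.42424.
Difference = 19/44 − 14/33 = 1/132 ≈ 0.0076.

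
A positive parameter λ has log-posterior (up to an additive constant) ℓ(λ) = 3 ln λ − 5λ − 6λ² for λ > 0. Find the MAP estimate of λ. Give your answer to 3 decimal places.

ℓ'(λ) = 3/λ − 5 − 12λ. Setting this to zero and multiplying by λ: 12λ² + 5λ − 3 = 0.
λ = (−5 + √(5² + 4·12·3)) / (2·12) = (−5 + √169) / 24 = (−5 + 13)/24 = 1/3.
ℓ''(λ) = −3/λ² − 12 < 0, confirming a maximum.

λ̂_MAP = 0.333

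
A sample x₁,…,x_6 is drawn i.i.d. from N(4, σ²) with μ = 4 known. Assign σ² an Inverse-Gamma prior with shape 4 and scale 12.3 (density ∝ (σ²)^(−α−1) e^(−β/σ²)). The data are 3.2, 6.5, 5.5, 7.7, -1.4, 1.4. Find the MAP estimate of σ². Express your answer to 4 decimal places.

σ̂²_MAP = 5.2094

Sum of squared deviations about the known mean: SS = (3.2−4)² + (6.5−4)² + (5.5−4)² + (7.7−4)² + (-1.4−4)² + (1.4−4)² = 58.75.
The Normal likelihood contributes (σ²)^(−n/2) exp(−SS/(2σ²)), so the posterior is Inverse-Gamma(α + n/2, β + SS/2) = Inverse-Gamma(7, 41.675).
The mode of Inverse-Gamma(a, b) is b/(a+1) = 41.675/8 ≈ 5.2094.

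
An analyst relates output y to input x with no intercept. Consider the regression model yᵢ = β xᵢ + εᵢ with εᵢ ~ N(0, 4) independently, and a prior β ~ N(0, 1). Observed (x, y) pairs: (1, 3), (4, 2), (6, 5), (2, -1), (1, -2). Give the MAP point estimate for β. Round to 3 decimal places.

β̂_MAP = 0.597

log p(β | y) = −Σ(yᵢ − βxᵢ)²/(2·4) − β²/(2·1) + const.
Setting the derivative to zero: Σxᵢ(yᵢ − βxᵢ)/4 − β/1 = 0, so β = Σxᵢyᵢ / (Σxᵢ² + σ²/τ²).
Σxᵢyᵢ = 1·3 + 4·2 + 6·5 + 2·(-1) + 1·(-2) = 37; Σxᵢ² = 58; σ²/τ² = 4.
β̂_MAP = 37 / (58 + 4) = 37/62 ≈ 0.597.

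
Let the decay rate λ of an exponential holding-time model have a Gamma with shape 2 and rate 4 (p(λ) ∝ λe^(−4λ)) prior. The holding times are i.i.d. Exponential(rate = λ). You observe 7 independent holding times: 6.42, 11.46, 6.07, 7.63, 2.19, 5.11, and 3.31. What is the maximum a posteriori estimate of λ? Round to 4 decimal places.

λ̂_MAP = 0.1732

The Exponential(rate=λ) likelihood is ∝ λ^n e^(−λΣtᵢ). Here n = 7 and Σtᵢ = 6.42 + 11.46 + 6.07 + 7.63 + 2.19 + 5.11 + 3.31 = 42.19.
Posterior ∝ λe^(−4λ) · λ^7e^(−42.19λ) = λ^8e^(−46.19λ), i.e. Gamma(9, 46.19).
Mode = (a−1)/b = 8/46.19 ≈ 0.1732.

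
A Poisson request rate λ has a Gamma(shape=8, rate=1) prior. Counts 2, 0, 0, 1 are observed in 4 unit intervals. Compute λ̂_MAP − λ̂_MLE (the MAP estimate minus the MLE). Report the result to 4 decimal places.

MAP − MLE = 1.2500

Σxᵢ = 3. Posterior is Gamma(11, 5); MAP = (11−1)/5 = 10/5 ≈ 2.00000.
MLE = x̄ = 3/4 ≈ 0.75000.
Difference = 10/5 − 3/4 = 5/4 ≈ 1.2500.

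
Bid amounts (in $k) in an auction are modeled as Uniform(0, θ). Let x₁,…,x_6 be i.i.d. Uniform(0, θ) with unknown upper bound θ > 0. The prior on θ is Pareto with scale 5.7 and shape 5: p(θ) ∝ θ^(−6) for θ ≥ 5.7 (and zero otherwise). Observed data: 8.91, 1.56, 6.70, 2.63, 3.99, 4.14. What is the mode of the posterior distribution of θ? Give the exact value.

The Uniform(0, θ) likelihood is θ^(−n) for θ ≥ max(xᵢ), zero otherwise. Here max(xᵢ) = 8.91.
Posterior ∝ θ^(−6) · θ^(−6) = θ^(−12) on θ ≥ max(5.7, 8.91) = 8.91.
This density is strictly decreasing in θ, so the posterior mode lies at the lower boundary of the support.

θ̂_MAP = 8.91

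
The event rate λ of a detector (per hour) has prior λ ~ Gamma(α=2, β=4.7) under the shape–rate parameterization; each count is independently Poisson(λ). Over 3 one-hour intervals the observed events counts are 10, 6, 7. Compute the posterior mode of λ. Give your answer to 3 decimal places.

Σxᵢ = 10+6+7 = 23, with n = 3.
Posterior ∝ λe^(−4.7λ) · λ^23e^(−3λ) = λ^24e^(−7.7λ), i.e. Gamma(shape=25, rate=7.7).
The mode of a Gamma(a, b) with a ≥ 1 (shape–rate) is (a−1)/b = 24/7.7 ≈ 3.117.

λ̂_MAP = 3.117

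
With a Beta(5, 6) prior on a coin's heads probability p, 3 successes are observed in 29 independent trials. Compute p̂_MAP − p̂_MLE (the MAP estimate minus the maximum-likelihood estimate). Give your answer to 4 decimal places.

MAP − MLE = 0.0808

Posterior is Beta(8, 32); MAP = (8−1)/(40−2) = 7/38 ≈ 0.18421.
MLE ignores the prior: p̂_MLE = k/n = 3/29 ≈ 0.10345.
Difference = 7/38 − 3/29 = 89/1102 ≈ 0.0808.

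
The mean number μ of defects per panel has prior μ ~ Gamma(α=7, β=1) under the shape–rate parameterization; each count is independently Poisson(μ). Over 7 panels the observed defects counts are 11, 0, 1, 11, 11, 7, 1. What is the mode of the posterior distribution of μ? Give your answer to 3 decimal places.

μ̂_MAP = 6.000

Σxᵢ = 11+0+1+11+11+7+1 = 42, with n = 7.
Posterior ∝ μ^6e^(−1μ) · μ^42e^(−7μ) = μ^48e^(−8μ), i.e. Gamma(shape=49, rate=8).
The mode of a Gamma(a, b) with a ≥ 1 (shape–rate) is (a−1)/b = 48/8 ≈ 6.000.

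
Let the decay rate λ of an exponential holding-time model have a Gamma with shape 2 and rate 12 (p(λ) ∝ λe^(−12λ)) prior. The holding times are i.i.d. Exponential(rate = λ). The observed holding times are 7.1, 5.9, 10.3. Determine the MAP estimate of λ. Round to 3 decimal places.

The Exponential(rate=λ) likelihood is ∝ λ^n e^(−λΣtᵢ). Here n = 3 and Σtᵢ = 7.1 + 5.9 + 10.3 = 23.3.
Posterior ∝ λe^(−12λ) · λ^3e^(−23.3λ) = λ^4e^(−35.3λ), i.e. Gamma(5, 35.3).
Mode = (a−1)/b = 4/35.3 ≈ 0.113.

λ̂_MAP = 0.113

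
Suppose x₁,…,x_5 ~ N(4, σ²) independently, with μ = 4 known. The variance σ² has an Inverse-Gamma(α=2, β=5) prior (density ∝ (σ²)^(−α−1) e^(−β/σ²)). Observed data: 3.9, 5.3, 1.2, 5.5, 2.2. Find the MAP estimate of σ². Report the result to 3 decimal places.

Sum of squared deviations about the known mean: SS = (3.9−4)² + (5.3−4)² + (1.2−4)² + (5.5−4)² + (2.2−4)² = 15.03.
The Normal likelihood contributes (σ²)^(−n/2) exp(−SS/(2σ²)), so the posterior is Inverse-Gamma(α + n/2, β + SS/2) = Inverse-Gamma(4.5, 12.515).
The mode of Inverse-Gamma(a, b) is b/(a+1) = 12.515/5.5 ≈ 2.275.

σ̂²_MAP = 2.275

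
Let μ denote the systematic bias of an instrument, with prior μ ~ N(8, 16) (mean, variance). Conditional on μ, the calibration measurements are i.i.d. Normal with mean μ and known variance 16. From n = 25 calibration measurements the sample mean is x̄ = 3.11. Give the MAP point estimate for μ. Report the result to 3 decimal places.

μ̂_MAP = 3.298

n = 25, x̄ = 3.11.
For a Normal prior and Normal likelihood with known variance, the posterior is Normal; its mode equals its mean, the precision-weighted average.
Prior precision 1/σ₀² = 1/16 = 0.0625; data precision n/σ² = 25/16 = 1.5625.
μ̂ = (0.0625·8 + 1.5625·3.11) / (0.0625 + 1.5625) = 5.359375/1.625 = 343/104 ≈ 3.298.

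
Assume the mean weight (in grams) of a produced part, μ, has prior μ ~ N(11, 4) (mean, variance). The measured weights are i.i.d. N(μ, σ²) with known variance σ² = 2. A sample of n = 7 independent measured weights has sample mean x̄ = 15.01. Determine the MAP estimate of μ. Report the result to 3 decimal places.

n = 7, x̄ = 15.01.
For a Normal prior and Normal likelihood with known variance, the posterior is Normal; its mode equals its mean, the precision-weighted average.
Prior precision 1/σ₀² = 1/4 = 0.25; data precision n/σ² = 7/2 = 3.5.
μ̂ = (0.25·11 + 3.5·15.01) / (0.25 + 3.5) = 55.285/3.75 = 11057/750 ≈ 14.743.

μ̂_MAP = 14.743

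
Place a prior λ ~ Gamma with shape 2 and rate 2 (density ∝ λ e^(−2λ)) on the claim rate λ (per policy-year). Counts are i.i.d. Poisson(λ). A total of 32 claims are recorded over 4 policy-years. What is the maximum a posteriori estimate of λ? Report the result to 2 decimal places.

λ̂_MAP = 5.50

Σxᵢ = 32, n = 4.
Posterior ∝ λe^(−2λ) · λ^32e^(−4λ) = λ^33e^(−6λ), i.e. Gamma(shape=34, rate=6).
The mode of a Gamma(a, b) with a ≥ 1 (shape–rate) is (a−1)/b = 33/6 ≈ 5.50.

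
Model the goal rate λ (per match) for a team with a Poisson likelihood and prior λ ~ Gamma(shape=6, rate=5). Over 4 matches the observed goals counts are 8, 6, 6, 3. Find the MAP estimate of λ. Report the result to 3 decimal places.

λ̂_MAP = 3.111

Σxᵢ = 8+6+6+3 = 23, with n = 4.
Posterior ∝ λ^5e^(−5λ) · λ^23e^(−4λ) = λ^28e^(−9λ), i.e. Gamma(shape=29, rate=9).
The mode of a Gamma(a, b) with a ≥ 1 (shape–rate) is (a−1)/b = 28/9 ≈ 3.111.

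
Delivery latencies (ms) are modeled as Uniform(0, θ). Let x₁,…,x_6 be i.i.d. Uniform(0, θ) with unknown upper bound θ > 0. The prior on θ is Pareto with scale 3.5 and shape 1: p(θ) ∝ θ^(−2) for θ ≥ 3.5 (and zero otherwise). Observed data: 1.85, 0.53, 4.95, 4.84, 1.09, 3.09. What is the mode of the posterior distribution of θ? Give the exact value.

θ̂_MAP = 4.95

The Uniform(0, θ) likelihood is θ^(−n) for θ ≥ max(xᵢ), zero otherwise. Here max(xᵢ) = 4.95.
Posterior ∝ θ^(−2) · θ^(−6) = θ^(−8) on θ ≥ max(3.5, 4.95) = 4.95.
This density is strictly decreasing in θ, so the posterior mode lies at the lower boundary of the support.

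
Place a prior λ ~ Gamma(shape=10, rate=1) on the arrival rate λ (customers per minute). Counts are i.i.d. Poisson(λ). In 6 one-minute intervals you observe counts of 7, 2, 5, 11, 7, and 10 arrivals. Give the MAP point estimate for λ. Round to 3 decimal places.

λ̂_MAP = 7.286

Σxᵢ = 7+2+5+11+7+10 = 42, with n = 6.
Posterior ∝ λ^9e^(−1λ) · λ^42e^(−6λ) = λ^51e^(−7λ), i.e. Gamma(shape=52, rate=7).
The mode of a Gamma(a, b) with a ≥ 1 (shape–rate) is (a−1)/b = 51/7 ≈ 7.286.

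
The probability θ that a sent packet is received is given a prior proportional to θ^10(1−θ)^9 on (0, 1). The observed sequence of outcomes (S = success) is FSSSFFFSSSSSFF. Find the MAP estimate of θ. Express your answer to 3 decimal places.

θ̂_MAP = 0.545

The prior density ∝ θ^10(1−θ)^9 is the kernel of Beta(11, 10).
Data: 8 successes in 14 trials (from the sequence). The binomial likelihood contributes θ^8(1−θ)^6, so the posterior is Beta(11+8, 10+6) = Beta(19, 16).
For Beta(a, b) with a, b > 1 the mode is (a−1)/(a+b−2) = 18/33 ≈ 0.545.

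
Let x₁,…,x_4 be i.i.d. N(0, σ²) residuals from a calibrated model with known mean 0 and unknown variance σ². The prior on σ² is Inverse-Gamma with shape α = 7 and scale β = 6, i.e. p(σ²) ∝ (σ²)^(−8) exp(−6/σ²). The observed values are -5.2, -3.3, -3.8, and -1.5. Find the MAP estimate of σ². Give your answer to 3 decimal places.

Sum of squared deviations about the known mean: SS = (-5.2−0)² + (-3.3−0)² + (-3.8−0)² + (-1.5−0)² = 54.62.
The Normal likelihood contributes (σ²)^(−n/2) exp(−SS/(2σ²)), so the posterior is Inverse-Gamma(α + n/2, β + SS/2) = Inverse-Gamma(9, 33.31).
The mode of Inverse-Gamma(a, b) is b/(a+1) = 33.31/10 ≈ 3.331.

σ̂²_MAP = 3.331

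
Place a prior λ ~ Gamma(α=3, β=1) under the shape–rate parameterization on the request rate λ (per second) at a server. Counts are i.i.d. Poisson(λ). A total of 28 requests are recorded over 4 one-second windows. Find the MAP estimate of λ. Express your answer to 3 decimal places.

Σxᵢ = 28, n = 4.
Posterior ∝ λ^2e^(−1λ) · λ^28e^(−4λ) = λ^30e^(−5λ), i.e. Gamma(shape=31, rate=5).
The mode of a Gamma(a, b) with a ≥ 1 (shape–rate) is (a−1)/b = 30/5 ≈ 6.000.

λ̂_MAP = 6.000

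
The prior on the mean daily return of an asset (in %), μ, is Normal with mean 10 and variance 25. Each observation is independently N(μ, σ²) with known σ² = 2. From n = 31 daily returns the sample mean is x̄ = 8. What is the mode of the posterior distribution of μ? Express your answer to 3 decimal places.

μ̂_MAP = 8.005

n = 31, x̄ = 8.
For a Normal prior and Normal likelihood with known variance, the posterior is Normal; its mode equals its mean, the precision-weighted average.
Prior precision 1/σ₀² = 1/25 = 0.04; data precision n/σ² = 31/2 = 15.5.
μ̂ = (0.04·10 + 15.5·8) / (0.04 + 15.5) = 124.4/15.54 = 6220/777 ≈ 8.005.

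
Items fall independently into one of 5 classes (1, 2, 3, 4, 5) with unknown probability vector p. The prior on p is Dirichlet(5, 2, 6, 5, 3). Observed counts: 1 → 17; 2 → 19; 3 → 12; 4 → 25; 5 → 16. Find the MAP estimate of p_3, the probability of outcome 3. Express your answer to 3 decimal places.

MAP estimate: 0.162

The posterior is Dirichlet(αᵢ + nᵢ) = Dirichlet(22, 21, 18, 30, 19).
For a Dirichlet(a₁,…,a_K) with all aᵢ > 1, the mode has j-th component (aⱼ − 1)/(Σaᵢ − K).
Here Σaᵢ = 110 and K = 5, so p_3 = (18 − 1)/(110 − 5) = 17/105 ≈ 0.162.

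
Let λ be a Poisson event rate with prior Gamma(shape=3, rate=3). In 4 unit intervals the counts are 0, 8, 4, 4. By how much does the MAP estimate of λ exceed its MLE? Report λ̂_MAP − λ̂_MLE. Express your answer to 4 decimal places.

MAP − MLE = -1.4286

Σxᵢ = 16. Posterior is Gamma(19, 7); MAP = (19−1)/7 = 18/7 ≈ 2.57143.
MLE = x̄ = 16/4 ≈ 4.00000.
Difference = 18/7 − 16/4 = -10/7 ≈ -1.4286.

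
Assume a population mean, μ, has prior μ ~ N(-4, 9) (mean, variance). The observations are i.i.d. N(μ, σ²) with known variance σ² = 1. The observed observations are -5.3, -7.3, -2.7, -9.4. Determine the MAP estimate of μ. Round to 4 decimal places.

n = 4; x̄ = ((-5.3) + (-7.3) + (-2.7) + (-9.4))/4 = -24.7/4 = -6.175.
For a Normal prior and Normal likelihood with known variance, the posterior is Normal; its mode equals its mean, the precision-weighted average.
Prior precision 1/σ₀² = 1/9; data precision n/σ² = 4/1 = 4.
μ̂ = ((1/9)·(-4) + 4·(-6.175)) / (1/9 + 4) = (-2263/90)/(37/9) = -2263/370 ≈ -6.1162.

μ̂_MAP = -6.1162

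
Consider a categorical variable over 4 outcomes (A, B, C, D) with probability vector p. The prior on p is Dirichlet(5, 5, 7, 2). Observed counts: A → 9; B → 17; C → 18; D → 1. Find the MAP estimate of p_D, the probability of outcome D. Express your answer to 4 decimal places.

The posterior is Dirichlet(αᵢ + nᵢ) = Dirichlet(14, 22, 25, 3).
For a Dirichlet(a₁,…,a_K) with all aᵢ > 1, the mode has j-th component (aⱼ − 1)/(Σaᵢ − K).
Here Σaᵢ = 64 and K = 4, so p_D = (3 − 1)/(64 − 4) = 2/60 ≈ 0.0333.

MAP estimate of p_D = 0.0333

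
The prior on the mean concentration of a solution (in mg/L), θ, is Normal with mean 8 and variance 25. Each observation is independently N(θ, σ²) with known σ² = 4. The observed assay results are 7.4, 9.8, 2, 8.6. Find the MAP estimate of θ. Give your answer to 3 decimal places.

n = 4; x̄ = (7.4 + 9.8 + 2 + 8.6)/4 = 27.8/4 = 6.95.
For a Normal prior and Normal likelihood with known variance, the posterior is Normal; its mode equals its mean, the precision-weighted average.
Prior precision 1/σ₀² = 1/25 = 0.04; data precision n/σ² = 4/4 = 1.
θ̂ = (0.04·8 + 1·6.95) / (0.04 + 1) = 7.27/1.04 = 727/104 ≈ 6.990.

θ̂_MAP = 6.990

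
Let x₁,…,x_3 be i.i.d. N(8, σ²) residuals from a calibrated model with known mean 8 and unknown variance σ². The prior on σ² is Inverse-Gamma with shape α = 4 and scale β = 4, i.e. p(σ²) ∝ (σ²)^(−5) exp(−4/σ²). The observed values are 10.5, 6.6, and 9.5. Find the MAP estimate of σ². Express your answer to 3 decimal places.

σ̂²_MAP = 1.420

Sum of squared deviations about the known mean: SS = (10.5−8)² + (6.6−8)² + (9.5−8)² = 10.46.
The Normal likelihood contributes (σ²)^(−n/2) exp(−SS/(2σ²)), so the posterior is Inverse-Gamma(α + n/2, β + SS/2) = Inverse-Gamma(5.5, 9.23).
The mode of Inverse-Gamma(a, b) is b/(a+1) = 9.23/6.5 ≈ 1.420.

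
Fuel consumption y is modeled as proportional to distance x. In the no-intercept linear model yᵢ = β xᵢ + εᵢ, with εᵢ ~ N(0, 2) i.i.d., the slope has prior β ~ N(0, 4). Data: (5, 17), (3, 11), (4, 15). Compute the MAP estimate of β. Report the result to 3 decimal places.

log p(β | y) = −Σ(yᵢ − βxᵢ)²/(2·2) − β²/(2·4) + const.
Setting the derivative to zero: Σxᵢ(yᵢ − βxᵢ)/2 − β/4 = 0, so β = Σxᵢyᵢ / (Σxᵢ² + σ²/τ²).
Σxᵢyᵢ = 5·17 + 3·11 + 4·15 = 178; Σxᵢ² = 50; σ²/τ² = 0.5.
β̂_MAP = 178 / (50 + 0.5) = 178/50.5 ≈ 3.525.

β̂_MAP = 3.525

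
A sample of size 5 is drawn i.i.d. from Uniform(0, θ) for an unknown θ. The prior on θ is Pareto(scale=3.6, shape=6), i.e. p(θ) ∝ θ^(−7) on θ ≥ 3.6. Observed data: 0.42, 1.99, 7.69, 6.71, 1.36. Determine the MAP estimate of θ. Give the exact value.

The Uniform(0, θ) likelihood is θ^(−n) for θ ≥ max(xᵢ), zero otherwise. Here max(xᵢ) = 7.69.
Posterior ∝ θ^(−7) · θ^(−5) = θ^(−12) on θ ≥ max(3.6, 7.69) = 7.69.
This density is strictly decreasing in θ, so the posterior mode lies at the lower boundary of the support.

θ̂_MAP = 7.69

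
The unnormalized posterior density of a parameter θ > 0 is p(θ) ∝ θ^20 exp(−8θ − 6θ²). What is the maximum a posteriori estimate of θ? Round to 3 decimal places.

ℓ'(θ) = 20/θ − 8 − 12θ. Setting this to zero and multiplying by θ: 12θ² + 8θ − 20 = 0.
θ = (−8 + √(8² + 4·12·20)) / (2·12) = (−8 + √1024) / 24 = (−8 + 32)/24 = 1.
ℓ''(θ) = −20/θ² − 12 < 0, confirming a maximum.

θ̂_MAP = 1.000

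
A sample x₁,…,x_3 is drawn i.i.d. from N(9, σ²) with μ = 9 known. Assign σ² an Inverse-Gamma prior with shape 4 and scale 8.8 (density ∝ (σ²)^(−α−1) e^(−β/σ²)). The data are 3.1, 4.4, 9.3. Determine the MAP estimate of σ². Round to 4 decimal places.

Sum of squared deviations about the known mean: SS = (3.1−9)² + (4.4−9)² + (9.3−9)² = 56.06.
The Normal likelihood contributes (σ²)^(−n/2) exp(−SS/(2σ²)), so the posterior is Inverse-Gamma(α + n/2, β + SS/2) = Inverse-Gamma(5.5, 36.83).
The mode of Inverse-Gamma(a, b) is b/(a+1) = 36.83/6.5 ≈ 5.6662.

σ̂²_MAP = 5.6662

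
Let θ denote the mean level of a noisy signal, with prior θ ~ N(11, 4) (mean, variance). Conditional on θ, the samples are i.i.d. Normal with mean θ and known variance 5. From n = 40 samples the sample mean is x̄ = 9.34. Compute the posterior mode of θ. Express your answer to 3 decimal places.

n = 40, x̄ = 9.34.
For a Normal prior and Normal likelihood with known variance, the posterior is Normal; its mode equals its mean, the precision-weighted average.
Prior precision 1/σ₀² = 1/4 = 0.25; data precision n/σ² = 40/5 = 8.
θ̂ = (0.25·11 + 8·9.34) / (0.25 + 8) = 77.47/8.25 = 7747/825 ≈ 9.390.

θ̂_MAP = 9.390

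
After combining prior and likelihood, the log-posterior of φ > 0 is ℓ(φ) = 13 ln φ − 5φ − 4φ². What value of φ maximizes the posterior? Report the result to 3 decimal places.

φ̂_MAP = 1.000

ℓ'(φ) = 13/φ − 5 − 8φ. Setting this to zero and multiplying by φ: 8φ² + 5φ − 13 = 0.
φ = (−5 + √(5² + 4·8·13)) / (2·8) = (−5 + √441) / 16 = (−5 + 21)/16 = 1.
ℓ''(φ) = −13/φ² − 8 < 0, confirming a maximum.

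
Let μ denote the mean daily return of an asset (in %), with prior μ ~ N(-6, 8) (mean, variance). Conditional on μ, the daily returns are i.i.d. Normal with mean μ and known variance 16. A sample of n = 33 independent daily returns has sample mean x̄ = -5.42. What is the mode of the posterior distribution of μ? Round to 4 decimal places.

μ̂_MAP = -5.4531

n = 33, x̄ = -5.42.
For a Normal prior and Normal likelihood with known variance, the posterior is Normal; its mode equals its mean, the precision-weighted average.
Prior precision 1/σ₀² = 1/8 = 0.125; data precision n/σ² = 33/16 = 2.0625.
μ̂ = (0.125·(-6) + 2.0625·(-5.42)) / (0.125 + 2.0625) = (-11.92875)/2.1875 = -9543/1750 ≈ -5.4531.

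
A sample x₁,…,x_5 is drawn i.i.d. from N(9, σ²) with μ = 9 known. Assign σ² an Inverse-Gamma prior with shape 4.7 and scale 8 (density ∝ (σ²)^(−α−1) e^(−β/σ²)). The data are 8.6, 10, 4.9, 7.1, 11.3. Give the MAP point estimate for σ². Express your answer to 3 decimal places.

Sum of squared deviations about the known mean: SS = (8.6−9)² + (10−9)² + (4.9−9)² + (7.1−9)² + (11.3−9)² = 26.87.
The Normal likelihood contributes (σ²)^(−n/2) exp(−SS/(2σ²)), so the posterior is Inverse-Gamma(α + n/2, β + SS/2) = Inverse-Gamma(7.2, 21.435).
The mode of Inverse-Gamma(a, b) is b/(a+1) = 21.435/8.2 ≈ 2.614.

σ̂²_MAP = 2.614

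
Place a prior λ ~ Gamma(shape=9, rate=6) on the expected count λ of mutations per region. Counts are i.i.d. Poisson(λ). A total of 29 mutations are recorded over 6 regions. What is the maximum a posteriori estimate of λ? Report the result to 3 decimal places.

λ̂_MAP = 3.083

Σxᵢ = 29, n = 6.
Posterior ∝ λ^8e^(−6λ) · λ^29e^(−6λ) = λ^37e^(−12λ), i.e. Gamma(shape=38, rate=12).
The mode of a Gamma(a, b) with a ≥ 1 (shape–rate) is (a−1)/b = 37/12 ≈ 3.083.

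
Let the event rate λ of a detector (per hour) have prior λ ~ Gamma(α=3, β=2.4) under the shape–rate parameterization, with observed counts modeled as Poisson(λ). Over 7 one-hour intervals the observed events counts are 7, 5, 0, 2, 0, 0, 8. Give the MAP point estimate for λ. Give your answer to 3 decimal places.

Σxᵢ = 7+5+0+2+0+0+8 = 22, with n = 7.
Posterior ∝ λ^2e^(−2.4λ) · λ^22e^(−7λ) = λ^24e^(−9.4λ), i.e. Gamma(shape=25, rate=9.4).
The mode of a Gamma(a, b) with a ≥ 1 (shape–rate) is (a−1)/b = 24/9.4 ≈ 2.553.

λ̂_MAP = 2.553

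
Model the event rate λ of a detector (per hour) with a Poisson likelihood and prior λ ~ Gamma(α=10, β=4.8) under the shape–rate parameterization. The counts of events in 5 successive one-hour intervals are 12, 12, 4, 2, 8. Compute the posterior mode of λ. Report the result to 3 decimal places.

λ̂_MAP = 4.796

Σxᵢ = 12+12+4+2+8 = 38, with n = 5.
Posterior ∝ λ^9e^(−4.8λ) · λ^38e^(−5λ) = λ^47e^(−9.8λ), i.e. Gamma(shape=48, rate=9.8).
The mode of a Gamma(a, b) with a ≥ 1 (shape–rate) is (a−1)/b = 47/9.8 ≈ 4.796.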